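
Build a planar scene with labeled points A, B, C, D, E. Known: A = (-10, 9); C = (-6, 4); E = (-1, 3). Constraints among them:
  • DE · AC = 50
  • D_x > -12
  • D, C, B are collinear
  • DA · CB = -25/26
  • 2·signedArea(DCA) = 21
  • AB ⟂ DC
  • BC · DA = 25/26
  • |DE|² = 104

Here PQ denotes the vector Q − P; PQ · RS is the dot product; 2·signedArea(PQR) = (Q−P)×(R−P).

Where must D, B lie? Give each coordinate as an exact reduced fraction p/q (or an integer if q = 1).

1. D_x = -11  [DE · AC = 50 ∩ 2·signedArea(DCA) = 21]
2. D_y = 5  [DE · AC = 50 ∩ 2·signedArea(DCA) = 21]
   → D = (-11, 5)
3. B_x = -281/26  [DA · CB = -25/26 ∩ D, C, B are collinear]
4. B_y = 129/26  [DA · CB = -25/26 ∩ D, C, B are collinear]
   → B = (-281/26, 129/26)

B = (-281/26, 129/26)
D = (-11, 5)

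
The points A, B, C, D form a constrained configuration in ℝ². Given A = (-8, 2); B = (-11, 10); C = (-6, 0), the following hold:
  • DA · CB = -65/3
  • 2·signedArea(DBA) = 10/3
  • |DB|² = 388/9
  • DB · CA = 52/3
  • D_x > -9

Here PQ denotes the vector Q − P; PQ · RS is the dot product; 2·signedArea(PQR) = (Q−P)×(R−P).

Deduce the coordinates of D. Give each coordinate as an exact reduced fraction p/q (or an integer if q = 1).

1. D_x = -25/3  [2·signedArea(DBA) = 10/3 ∩ DA · CB = -65/3]
2. D_y = 4  [2·signedArea(DBA) = 10/3 ∩ DA · CB = -65/3]
   → D = (-25/3, 4)

D = (-25/3, 4)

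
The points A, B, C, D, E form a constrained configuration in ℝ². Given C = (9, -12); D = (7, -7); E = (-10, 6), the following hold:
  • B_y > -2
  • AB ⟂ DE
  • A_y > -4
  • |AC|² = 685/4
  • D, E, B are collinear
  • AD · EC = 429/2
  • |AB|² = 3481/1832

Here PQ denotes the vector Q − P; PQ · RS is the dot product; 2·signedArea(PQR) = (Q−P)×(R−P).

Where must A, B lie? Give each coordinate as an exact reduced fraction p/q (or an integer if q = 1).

A = (-1/2, -3)
B = (309/916, -1745/916)

1. A_x = -1/2  [line -19·x + 18·y + 89/2 = 0 ∩ |AC|² = 685/4]
2. A_y = -3  [line -19·x + 18·y + 89/2 = 0 ∩ |AC|² = 685/4]
   → A = (-1/2, -3)
3. B_x = 309/916  [D, E, B are collinear ∩ AB ⟂ DE]
4. B_y = -1745/916  [D, E, B are collinear ∩ AB ⟂ DE]
   → B = (309/916, -1745/916)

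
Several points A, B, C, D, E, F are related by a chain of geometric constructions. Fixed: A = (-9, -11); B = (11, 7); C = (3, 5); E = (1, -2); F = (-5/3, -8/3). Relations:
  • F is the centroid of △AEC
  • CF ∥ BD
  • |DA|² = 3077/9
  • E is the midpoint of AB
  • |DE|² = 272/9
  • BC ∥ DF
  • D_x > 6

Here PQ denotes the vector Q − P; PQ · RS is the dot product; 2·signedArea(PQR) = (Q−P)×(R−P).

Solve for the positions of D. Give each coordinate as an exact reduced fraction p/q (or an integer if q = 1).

1. D_x = 19/3  [BC ∥ DF ∩ CF ∥ BD]
2. D_y = -2/3  [BC ∥ DF ∩ CF ∥ BD]
   → D = (19/3, -2/3)

D = (19/3, -2/3)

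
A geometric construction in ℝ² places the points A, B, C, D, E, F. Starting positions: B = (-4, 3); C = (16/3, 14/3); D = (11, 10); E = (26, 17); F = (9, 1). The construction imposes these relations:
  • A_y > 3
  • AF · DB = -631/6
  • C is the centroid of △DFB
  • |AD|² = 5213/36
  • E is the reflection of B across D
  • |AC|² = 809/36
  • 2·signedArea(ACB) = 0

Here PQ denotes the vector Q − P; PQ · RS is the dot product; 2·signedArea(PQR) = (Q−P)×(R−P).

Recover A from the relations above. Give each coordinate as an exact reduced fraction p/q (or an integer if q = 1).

1. A_x = 2/3  [2·signedArea(ACB) = 0 ∩ AF · DB = -631/6]
2. A_y = 23/6  [2·signedArea(ACB) = 0 ∩ AF · DB = -631/6]
   → A = (2/3, 23/6)

A = (2/3, 23/6)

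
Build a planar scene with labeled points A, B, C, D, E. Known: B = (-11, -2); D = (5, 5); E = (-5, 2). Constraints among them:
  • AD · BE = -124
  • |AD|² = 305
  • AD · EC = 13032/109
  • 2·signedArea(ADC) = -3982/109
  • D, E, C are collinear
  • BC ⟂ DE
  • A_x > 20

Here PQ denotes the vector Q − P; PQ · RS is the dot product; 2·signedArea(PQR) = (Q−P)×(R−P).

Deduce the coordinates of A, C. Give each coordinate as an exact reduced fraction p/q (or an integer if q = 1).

A = (21, 12)
C = (-1265/109, 2/109)

1. A_x = 21  [line -6·x + -4·y + 174 = 0 ∩ |AD|² = 305]
2. A_y = 12  [line -6·x + -4·y + 174 = 0 ∩ |AD|² = 305]
   → A = (21, 12)
3. C_x = -1265/109  [2·signedArea(ADC) = -3982/109 ∩ D, E, C are collinear]
4. C_y = 2/109  [2·signedArea(ADC) = -3982/109 ∩ D, E, C are collinear]
   → C = (-1265/109, 2/109)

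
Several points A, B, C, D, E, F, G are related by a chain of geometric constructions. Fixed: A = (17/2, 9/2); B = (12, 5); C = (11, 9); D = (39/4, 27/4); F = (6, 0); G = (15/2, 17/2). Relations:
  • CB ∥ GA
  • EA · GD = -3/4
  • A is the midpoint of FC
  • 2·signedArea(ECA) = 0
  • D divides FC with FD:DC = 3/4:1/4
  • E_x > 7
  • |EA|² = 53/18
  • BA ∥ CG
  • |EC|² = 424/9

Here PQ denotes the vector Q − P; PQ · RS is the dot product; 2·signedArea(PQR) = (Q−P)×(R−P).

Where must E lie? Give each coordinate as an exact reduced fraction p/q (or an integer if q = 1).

E = (23/3, 3)

1. E_x = 23/3  [2·signedArea(ECA) = 0 ∩ EA · GD = -3/4]
2. E_y = 3  [2·signedArea(ECA) = 0 ∩ EA · GD = -3/4]
   → E = (23/3, 3)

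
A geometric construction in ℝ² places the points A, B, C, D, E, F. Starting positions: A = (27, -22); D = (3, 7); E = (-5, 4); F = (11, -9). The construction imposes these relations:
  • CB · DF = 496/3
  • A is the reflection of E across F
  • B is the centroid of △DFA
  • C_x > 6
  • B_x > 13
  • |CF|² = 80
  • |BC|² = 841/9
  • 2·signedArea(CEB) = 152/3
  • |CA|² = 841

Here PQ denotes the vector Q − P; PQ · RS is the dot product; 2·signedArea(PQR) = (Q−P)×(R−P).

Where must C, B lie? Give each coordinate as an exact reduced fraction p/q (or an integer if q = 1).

B = (41/3, -8)
C = (7, -1)

1. B_x = 41/3  [B is the centroid of △DFA]
2. B_y = -8  [B is the centroid of △DFA]
   → B = (41/3, -8)
3. C_x = 7  [CB · DF = 496/3 ∩ 2·signedArea(CEB) = 152/3]
4. C_y = -1  [CB · DF = 496/3 ∩ 2·signedArea(CEB) = 152/3]
   → C = (7, -1)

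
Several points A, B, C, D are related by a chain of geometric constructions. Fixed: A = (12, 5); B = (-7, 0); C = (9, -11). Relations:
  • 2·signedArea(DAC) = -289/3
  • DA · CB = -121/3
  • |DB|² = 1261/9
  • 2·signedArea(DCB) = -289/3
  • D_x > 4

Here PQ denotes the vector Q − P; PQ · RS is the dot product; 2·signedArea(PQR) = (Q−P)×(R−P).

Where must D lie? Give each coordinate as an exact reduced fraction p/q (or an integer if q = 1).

D = (14/3, -2)

1. D_x = 14/3  [2·signedArea(DCB) = -289/3 ∩ 2·signedArea(DAC) = -289/3]
2. D_y = -2  [2·signedArea(DCB) = -289/3 ∩ 2·signedArea(DAC) = -289/3]
   → D = (14/3, -2)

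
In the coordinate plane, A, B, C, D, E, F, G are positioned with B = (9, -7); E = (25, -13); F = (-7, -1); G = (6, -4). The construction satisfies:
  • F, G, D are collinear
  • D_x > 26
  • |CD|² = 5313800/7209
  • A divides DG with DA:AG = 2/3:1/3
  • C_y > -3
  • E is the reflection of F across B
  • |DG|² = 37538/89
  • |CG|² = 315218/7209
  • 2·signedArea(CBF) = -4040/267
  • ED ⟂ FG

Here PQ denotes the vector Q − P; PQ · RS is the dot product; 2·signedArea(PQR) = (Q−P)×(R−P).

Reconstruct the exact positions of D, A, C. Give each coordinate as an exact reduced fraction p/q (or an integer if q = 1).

A = (3383/267, -493/89)
C = (-355/801, -671/267)
D = (2315/89, -767/89)

1. D_x = 2315/89  [F, G, D are collinear ∩ ED ⟂ FG]
2. D_y = -767/89  [F, G, D are collinear ∩ ED ⟂ FG]
   → D = (2315/89, -767/89)
3. A_x = 3383/267  [A divides DG with DA:AG = 2/3:1/3]
4. A_y = -493/89  [A divides DG with DA:AG = 2/3:1/3]
   → A = (3383/267, -493/89)
5. C_x = -355/801  [line -6·x + -16·y + -11446/267 = 0 ∩ |CD|² = 5313800/7209]
6. C_y = -671/267  [line -6·x + -16·y + -11446/267 = 0 ∩ |CD|² = 5313800/7209]
   → C = (-355/801, -671/267)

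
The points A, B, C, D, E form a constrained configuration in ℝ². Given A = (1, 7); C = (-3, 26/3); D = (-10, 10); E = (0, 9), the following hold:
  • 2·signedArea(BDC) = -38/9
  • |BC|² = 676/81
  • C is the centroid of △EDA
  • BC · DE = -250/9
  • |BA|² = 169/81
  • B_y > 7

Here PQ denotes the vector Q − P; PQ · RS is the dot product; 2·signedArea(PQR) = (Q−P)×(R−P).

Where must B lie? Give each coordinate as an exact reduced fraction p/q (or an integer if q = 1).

B = (-1/3, 68/9)

1. B_x = -1/3  [2·signedArea(BDC) = -38/9 ∩ BC · DE = -250/9]
2. B_y = 68/9  [2·signedArea(BDC) = -38/9 ∩ BC · DE = -250/9]
   → B = (-1/3, 68/9)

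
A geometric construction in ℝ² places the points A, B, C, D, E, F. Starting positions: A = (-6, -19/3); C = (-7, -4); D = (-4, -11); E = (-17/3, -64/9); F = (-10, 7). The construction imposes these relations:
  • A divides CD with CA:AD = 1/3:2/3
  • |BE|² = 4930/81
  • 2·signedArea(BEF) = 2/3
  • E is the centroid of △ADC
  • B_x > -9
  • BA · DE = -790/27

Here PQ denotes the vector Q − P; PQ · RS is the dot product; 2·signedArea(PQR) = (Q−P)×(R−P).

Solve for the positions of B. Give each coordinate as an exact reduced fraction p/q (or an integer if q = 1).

1. B_x = -8  [2·signedArea(BEF) = 2/3 ∩ BA · DE = -790/27]
2. B_y = 1/3  [2·signedArea(BEF) = 2/3 ∩ BA · DE = -790/27]
   → B = (-8, 1/3)

B = (-8, 1/3)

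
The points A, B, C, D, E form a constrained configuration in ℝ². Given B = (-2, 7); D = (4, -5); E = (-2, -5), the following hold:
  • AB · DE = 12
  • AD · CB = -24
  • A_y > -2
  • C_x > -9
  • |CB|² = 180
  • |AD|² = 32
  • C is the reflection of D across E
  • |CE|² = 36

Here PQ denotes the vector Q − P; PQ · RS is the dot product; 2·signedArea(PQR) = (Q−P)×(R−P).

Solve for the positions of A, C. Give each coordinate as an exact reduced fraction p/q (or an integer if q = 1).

A = (0, -1)
C = (-8, -5)

1. A_x = 0  [AB · DE = 12]
2. A_y = -1  [|AD|² = 32]
   → A = (0, -1)
3. C_x = -8  [AD · CB = -24 ∩ C is the reflection of D across E]
4. C_y = -5  [AD · CB = -24 ∩ C is the reflection of D across E]
   → C = (-8, -5)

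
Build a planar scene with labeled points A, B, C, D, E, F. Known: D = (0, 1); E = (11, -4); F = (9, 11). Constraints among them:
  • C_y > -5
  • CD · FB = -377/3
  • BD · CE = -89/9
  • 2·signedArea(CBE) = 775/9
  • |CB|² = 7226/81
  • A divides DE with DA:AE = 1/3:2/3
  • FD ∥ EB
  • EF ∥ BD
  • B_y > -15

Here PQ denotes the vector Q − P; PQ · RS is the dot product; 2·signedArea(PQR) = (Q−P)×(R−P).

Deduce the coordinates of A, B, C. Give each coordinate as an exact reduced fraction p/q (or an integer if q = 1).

1. A_x = 11/3  [A divides DE with DA:AE = 1/3:2/3]
2. A_y = -2/3  [A divides DE with DA:AE = 1/3:2/3]
   → A = (11/3, -2/3)
3. B_x = 2  [EF ∥ BD ∩ FD ∥ EB]
4. B_y = -14  [EF ∥ BD ∩ FD ∥ EB]
   → B = (2, -14)
5. C_x = 17/9  [CD · FB = -377/3 ∩ BD · CE = -89/9]
6. C_y = -41/9  [CD · FB = -377/3 ∩ BD · CE = -89/9]
   → C = (17/9, -41/9)

A = (11/3, -2/3)
B = (2, -14)
C = (17/9, -41/9)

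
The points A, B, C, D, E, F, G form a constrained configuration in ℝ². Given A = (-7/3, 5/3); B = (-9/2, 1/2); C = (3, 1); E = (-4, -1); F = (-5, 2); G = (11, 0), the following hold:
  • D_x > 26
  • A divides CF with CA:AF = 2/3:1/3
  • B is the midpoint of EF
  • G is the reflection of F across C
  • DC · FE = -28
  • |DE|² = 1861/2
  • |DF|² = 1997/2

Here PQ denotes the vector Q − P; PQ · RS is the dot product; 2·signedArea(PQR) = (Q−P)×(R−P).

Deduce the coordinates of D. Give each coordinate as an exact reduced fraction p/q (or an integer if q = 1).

1. D_x = 53/2  [line -1·x + 3·y + 28 = 0 ∩ |DF|² = 1997/2]
2. D_y = -1/2  [line -1·x + 3·y + 28 = 0 ∩ |DF|² = 1997/2]
   → D = (53/2, -1/2)

D = (53/2, -1/2)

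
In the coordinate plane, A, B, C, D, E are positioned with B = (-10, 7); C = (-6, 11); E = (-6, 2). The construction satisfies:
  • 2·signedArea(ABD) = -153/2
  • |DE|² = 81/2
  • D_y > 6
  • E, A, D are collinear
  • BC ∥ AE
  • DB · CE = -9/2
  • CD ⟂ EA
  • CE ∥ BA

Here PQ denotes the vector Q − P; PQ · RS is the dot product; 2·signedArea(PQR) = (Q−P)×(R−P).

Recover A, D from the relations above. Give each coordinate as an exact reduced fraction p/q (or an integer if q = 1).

A = (-10, -2)
D = (-3/2, 13/2)

1. A_x = -10  [BC ∥ AE ∩ CE ∥ BA]
2. A_y = -2  [BC ∥ AE ∩ CE ∥ BA]
   → A = (-10, -2)
3. D_x = -3/2  [E, A, D are collinear ∩ CD ⟂ EA]
4. D_y = 13/2  [E, A, D are collinear ∩ CD ⟂ EA]
   → D = (-3/2, 13/2)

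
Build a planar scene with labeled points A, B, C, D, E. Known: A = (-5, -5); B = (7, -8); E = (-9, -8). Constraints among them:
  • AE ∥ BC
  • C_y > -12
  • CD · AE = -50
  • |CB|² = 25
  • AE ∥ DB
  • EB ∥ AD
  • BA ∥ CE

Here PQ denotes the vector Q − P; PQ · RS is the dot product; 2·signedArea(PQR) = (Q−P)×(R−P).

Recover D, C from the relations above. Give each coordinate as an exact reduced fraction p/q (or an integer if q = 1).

1. D_x = 11  [AE ∥ DB ∩ EB ∥ AD]
2. D_y = -5  [AE ∥ DB ∩ EB ∥ AD]
   → D = (11, -5)
3. C_x = 3  [BA ∥ CE ∩ AE ∥ BC]
4. C_y = -11  [BA ∥ CE ∩ AE ∥ BC]
   → C = (3, -11)

C = (3, -11)
D = (11, -5)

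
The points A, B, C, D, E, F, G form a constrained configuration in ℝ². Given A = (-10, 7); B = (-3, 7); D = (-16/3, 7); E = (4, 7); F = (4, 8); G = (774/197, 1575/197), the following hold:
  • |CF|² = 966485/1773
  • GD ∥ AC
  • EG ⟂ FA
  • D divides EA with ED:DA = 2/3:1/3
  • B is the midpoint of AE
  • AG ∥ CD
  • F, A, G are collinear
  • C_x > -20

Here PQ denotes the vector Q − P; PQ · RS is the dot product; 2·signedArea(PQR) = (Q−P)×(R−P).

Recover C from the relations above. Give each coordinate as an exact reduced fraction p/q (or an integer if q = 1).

1. C_x = -11384/591  [AG ∥ CD ∩ GD ∥ AC]
2. C_y = 1183/197  [AG ∥ CD ∩ GD ∥ AC]
   → C = (-11384/591, 1183/197)

C = (-11384/591, 1183/197)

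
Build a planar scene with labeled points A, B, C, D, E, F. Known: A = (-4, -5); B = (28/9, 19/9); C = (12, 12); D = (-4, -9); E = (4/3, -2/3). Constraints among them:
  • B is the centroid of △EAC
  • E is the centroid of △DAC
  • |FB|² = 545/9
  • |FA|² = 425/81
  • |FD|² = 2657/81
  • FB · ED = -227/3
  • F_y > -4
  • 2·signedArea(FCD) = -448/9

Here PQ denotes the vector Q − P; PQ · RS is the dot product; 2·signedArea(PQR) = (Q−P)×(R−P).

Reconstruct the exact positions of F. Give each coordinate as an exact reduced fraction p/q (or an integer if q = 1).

1. F_x = -20/9  [2·signedArea(FCD) = -448/9 ∩ FB · ED = -227/3]
2. F_y = -32/9  [2·signedArea(FCD) = -448/9 ∩ FB · ED = -227/3]
   → F = (-20/9, -32/9)

F = (-20/9, -32/9)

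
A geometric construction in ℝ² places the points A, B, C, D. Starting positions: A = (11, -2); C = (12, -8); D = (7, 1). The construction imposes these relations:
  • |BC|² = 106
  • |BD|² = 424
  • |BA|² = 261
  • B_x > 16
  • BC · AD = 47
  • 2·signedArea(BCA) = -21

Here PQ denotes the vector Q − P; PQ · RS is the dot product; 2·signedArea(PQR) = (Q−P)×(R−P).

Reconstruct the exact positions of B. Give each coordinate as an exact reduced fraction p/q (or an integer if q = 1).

1. B_x = 17  [2·signedArea(BCA) = -21 ∩ BC · AD = 47]
2. B_y = -17  [2·signedArea(BCA) = -21 ∩ BC · AD = 47]
   → B = (17, -17)

B = (17, -17)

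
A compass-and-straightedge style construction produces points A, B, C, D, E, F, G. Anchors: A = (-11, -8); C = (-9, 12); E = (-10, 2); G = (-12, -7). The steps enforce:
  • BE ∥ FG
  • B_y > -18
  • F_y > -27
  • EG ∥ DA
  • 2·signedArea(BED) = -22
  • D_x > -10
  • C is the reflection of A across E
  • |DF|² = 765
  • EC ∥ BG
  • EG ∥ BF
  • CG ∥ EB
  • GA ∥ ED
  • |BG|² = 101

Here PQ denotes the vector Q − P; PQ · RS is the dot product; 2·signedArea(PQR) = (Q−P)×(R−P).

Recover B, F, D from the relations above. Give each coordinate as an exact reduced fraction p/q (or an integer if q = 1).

B = (-13, -17)
D = (-9, 1)
F = (-15, -26)

1. B_x = -13  [EC ∥ BG ∩ CG ∥ EB]
2. B_y = -17  [EC ∥ BG ∩ CG ∥ EB]
   → B = (-13, -17)
3. F_x = -15  [BE ∥ FG ∩ EG ∥ BF]
4. F_y = -26  [BE ∥ FG ∩ EG ∥ BF]
   → F = (-15, -26)
5. D_x = -9  [EG ∥ DA ∩ GA ∥ ED]
6. D_y = 1  [EG ∥ DA ∩ GA ∥ ED]
   → D = (-9, 1)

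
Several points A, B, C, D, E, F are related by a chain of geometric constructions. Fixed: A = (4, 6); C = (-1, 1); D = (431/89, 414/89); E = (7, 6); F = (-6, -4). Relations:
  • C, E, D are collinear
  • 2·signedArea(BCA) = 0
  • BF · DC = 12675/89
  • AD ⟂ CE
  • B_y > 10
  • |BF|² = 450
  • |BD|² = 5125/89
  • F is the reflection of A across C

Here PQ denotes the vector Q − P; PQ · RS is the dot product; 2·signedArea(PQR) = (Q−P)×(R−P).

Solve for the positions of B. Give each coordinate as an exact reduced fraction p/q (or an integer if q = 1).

1. B_x = 9  [2·signedArea(BCA) = 0 ∩ BF · DC = 12675/89]
2. B_y = 11  [2·signedArea(BCA) = 0 ∩ BF · DC = 12675/89]
   → B = (9, 11)

B = (9, 11)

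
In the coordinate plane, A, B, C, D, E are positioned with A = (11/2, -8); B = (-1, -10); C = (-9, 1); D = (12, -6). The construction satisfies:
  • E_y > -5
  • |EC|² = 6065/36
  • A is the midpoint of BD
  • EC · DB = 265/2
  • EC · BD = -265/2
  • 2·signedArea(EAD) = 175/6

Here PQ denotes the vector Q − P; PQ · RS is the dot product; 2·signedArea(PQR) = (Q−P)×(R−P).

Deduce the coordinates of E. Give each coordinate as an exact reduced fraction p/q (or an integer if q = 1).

1. E_x = 17/6  [2·signedArea(EAD) = 175/6 ∩ EC · DB = 265/2]
2. E_y = -13/3  [2·signedArea(EAD) = 175/6 ∩ EC · DB = 265/2]
   → E = (17/6, -13/3)

E = (17/6, -13/3)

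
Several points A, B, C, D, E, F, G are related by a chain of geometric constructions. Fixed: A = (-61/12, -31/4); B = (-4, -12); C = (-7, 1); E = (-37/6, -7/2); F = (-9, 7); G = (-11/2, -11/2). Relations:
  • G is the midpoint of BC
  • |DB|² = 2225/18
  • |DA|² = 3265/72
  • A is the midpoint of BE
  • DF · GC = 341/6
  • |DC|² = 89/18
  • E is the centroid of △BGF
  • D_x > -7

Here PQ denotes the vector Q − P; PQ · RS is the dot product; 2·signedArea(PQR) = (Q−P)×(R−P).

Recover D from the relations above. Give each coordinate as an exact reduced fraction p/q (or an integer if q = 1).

1. D_x = -13/2  [line 3/2·x + -13/2·y + 13/6 = 0 ∩ |DC|² = 89/18]
2. D_y = -7/6  [line 3/2·x + -13/2·y + 13/6 = 0 ∩ |DC|² = 89/18]
   → D = (-13/2, -7/6)

D = (-13/2, -7/6)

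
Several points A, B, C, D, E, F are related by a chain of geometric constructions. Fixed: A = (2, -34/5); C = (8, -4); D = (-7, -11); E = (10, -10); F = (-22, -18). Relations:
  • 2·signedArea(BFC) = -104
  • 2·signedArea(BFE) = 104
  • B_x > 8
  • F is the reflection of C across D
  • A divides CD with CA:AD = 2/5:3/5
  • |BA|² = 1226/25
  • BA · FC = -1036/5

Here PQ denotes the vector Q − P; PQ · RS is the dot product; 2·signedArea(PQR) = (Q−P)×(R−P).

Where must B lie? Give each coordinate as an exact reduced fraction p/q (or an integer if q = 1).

1. B_x = 9  [2·signedArea(BFC) = -104 ∩ 2·signedArea(BFE) = 104]
2. B_y = -7  [2·signedArea(BFC) = -104 ∩ 2·signedArea(BFE) = 104]
   → B = (9, -7)

B = (9, -7)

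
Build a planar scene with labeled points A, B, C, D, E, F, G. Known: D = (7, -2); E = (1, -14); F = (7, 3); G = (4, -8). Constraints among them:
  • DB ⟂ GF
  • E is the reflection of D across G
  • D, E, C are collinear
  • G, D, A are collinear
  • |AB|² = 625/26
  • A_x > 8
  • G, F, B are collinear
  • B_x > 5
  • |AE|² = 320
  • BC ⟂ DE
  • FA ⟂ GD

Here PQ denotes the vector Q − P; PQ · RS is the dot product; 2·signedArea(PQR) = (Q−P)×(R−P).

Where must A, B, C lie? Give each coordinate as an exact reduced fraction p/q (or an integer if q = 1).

A = (9, 2)
B = (149/26, -43/26)
C = (179/26, -29/13)

1. A_x = 9  [G, D, A are collinear ∩ FA ⟂ GD]
2. A_y = 2  [G, D, A are collinear ∩ FA ⟂ GD]
   → A = (9, 2)
3. B_x = 149/26  [G, F, B are collinear ∩ DB ⟂ GF]
4. B_y = -43/26  [G, F, B are collinear ∩ DB ⟂ GF]
   → B = (149/26, -43/26)
5. C_x = 179/26  [D, E, C are collinear ∩ BC ⟂ DE]
6. C_y = -29/13  [D, E, C are collinear ∩ BC ⟂ DE]
   → C = (179/26, -29/13)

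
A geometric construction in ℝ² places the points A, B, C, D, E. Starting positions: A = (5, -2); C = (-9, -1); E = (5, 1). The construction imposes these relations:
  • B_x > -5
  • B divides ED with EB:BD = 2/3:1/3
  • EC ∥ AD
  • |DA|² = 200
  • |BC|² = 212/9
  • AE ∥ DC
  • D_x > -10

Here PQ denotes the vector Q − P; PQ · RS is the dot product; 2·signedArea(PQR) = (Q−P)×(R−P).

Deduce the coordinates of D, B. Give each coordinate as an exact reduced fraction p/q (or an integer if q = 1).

1. D_x = -9  [AE ∥ DC ∩ EC ∥ AD]
2. D_y = -4  [AE ∥ DC ∩ EC ∥ AD]
   → D = (-9, -4)
3. B_x = -13/3  [B divides ED with EB:BD = 2/3:1/3]
4. B_y = -7/3  [B divides ED with EB:BD = 2/3:1/3]
   → B = (-13/3, -7/3)

B = (-13/3, -7/3)
D = (-9, -4)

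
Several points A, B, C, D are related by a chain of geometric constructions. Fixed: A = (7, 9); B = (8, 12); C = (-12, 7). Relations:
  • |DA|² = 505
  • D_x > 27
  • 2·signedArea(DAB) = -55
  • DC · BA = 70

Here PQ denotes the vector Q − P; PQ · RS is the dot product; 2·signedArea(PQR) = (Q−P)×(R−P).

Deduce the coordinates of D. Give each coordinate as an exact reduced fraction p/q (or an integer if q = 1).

1. D_x = 28  [2·signedArea(DAB) = -55 ∩ DC · BA = 70]
2. D_y = 17  [2·signedArea(DAB) = -55 ∩ DC · BA = 70]
   → D = (28, 17)

D = (28, 17)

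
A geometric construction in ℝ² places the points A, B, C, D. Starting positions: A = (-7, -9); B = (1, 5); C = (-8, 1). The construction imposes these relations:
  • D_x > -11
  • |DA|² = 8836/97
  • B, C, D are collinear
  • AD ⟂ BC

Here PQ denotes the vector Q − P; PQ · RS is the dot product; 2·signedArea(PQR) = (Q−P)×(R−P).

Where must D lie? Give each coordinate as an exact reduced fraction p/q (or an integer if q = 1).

D = (-1055/97, -27/97)

1. D_x = -1055/97  [B, C, D are collinear ∩ AD ⟂ BC]
2. D_y = -27/97  [B, C, D are collinear ∩ AD ⟂ BC]
   → D = (-1055/97, -27/97)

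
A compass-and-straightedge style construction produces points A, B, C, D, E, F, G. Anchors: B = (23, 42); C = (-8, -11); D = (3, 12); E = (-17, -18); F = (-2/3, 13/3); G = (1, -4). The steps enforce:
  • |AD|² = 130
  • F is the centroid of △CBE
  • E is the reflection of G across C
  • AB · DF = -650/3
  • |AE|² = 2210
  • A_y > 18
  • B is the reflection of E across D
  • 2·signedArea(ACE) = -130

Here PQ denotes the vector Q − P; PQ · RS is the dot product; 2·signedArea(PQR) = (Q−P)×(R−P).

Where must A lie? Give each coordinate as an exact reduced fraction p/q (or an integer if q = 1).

1. A_x = 12  [AB · DF = -650/3 ∩ 2·signedArea(ACE) = -130]
2. A_y = 19  [AB · DF = -650/3 ∩ 2·signedArea(ACE) = -130]
   → A = (12, 19)

A = (12, 19)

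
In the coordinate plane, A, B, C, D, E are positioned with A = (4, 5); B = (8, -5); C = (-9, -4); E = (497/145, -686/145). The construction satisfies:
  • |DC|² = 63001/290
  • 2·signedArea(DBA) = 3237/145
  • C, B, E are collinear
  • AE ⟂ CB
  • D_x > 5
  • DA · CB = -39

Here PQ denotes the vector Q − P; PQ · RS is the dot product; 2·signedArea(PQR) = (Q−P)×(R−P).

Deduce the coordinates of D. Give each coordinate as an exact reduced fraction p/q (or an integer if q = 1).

D = (1657/290, -1411/290)

1. D_x = 1657/290  [2·signedArea(DBA) = 3237/145 ∩ DA · CB = -39]
2. D_y = -1411/290  [2·signedArea(DBA) = 3237/145 ∩ DA · CB = -39]
   → D = (1657/290, -1411/290)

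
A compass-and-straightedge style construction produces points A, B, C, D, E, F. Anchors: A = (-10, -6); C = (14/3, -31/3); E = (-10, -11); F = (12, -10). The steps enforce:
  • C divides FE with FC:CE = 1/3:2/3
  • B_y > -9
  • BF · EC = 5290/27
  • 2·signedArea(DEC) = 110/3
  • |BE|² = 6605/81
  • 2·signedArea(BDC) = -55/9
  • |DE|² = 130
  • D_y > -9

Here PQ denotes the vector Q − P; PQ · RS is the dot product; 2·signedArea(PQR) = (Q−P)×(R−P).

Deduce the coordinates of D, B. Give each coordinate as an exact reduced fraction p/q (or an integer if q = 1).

1. D_x = 1  [line -2/3·x + 44/3·y + 118 = 0 ∩ |DE|² = 130]
2. D_y = -8  [line -2/3·x + 44/3·y + 118 = 0 ∩ |DE|² = 130]
   → D = (1, -8)
3. B_x = -13/9  [2·signedArea(BDC) = -55/9 ∩ BF · EC = 5290/27]
4. B_y = -73/9  [2·signedArea(BDC) = -55/9 ∩ BF · EC = 5290/27]
   → B = (-13/9, -73/9)

B = (-13/9, -73/9)
D = (1, -8)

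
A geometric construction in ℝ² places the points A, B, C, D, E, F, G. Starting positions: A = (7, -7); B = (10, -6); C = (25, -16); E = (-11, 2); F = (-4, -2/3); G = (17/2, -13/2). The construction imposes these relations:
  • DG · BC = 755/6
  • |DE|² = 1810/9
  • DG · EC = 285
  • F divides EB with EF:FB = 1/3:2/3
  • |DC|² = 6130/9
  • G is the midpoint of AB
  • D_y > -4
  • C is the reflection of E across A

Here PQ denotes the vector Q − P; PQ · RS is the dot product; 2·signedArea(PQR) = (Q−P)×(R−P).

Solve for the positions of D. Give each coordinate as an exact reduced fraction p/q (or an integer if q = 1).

D = (2, -11/3)

1. D_x = 2  [DG · EC = 285 ∩ DG · BC = 755/6]
2. D_y = -11/3  [DG · EC = 285 ∩ DG · BC = 755/6]
   → D = (2, -11/3)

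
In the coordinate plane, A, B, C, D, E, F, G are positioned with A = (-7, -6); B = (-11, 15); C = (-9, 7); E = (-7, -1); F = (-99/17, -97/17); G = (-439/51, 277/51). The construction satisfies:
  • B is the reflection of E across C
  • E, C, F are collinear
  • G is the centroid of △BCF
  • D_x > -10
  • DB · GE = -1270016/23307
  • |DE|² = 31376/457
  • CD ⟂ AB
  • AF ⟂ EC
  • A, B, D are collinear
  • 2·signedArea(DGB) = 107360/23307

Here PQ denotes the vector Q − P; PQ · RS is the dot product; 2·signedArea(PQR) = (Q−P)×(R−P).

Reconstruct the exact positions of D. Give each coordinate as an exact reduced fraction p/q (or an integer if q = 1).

D = (-4323/457, 3159/457)

1. D_x = -4323/457  [A, B, D are collinear ∩ CD ⟂ AB]
2. D_y = 3159/457  [A, B, D are collinear ∩ CD ⟂ AB]
   → D = (-4323/457, 3159/457)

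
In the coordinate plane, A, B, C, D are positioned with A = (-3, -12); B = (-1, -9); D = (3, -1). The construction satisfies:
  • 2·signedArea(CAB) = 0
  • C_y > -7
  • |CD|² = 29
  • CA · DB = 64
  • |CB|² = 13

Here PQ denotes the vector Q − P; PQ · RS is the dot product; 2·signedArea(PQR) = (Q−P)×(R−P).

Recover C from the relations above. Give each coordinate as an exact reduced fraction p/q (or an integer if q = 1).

C = (1, -6)

1. C_x = 1  [2·signedArea(CAB) = 0 ∩ CA · DB = 64]
2. C_y = -6  [2·signedArea(CAB) = 0 ∩ CA · DB = 64]
   → C = (1, -6)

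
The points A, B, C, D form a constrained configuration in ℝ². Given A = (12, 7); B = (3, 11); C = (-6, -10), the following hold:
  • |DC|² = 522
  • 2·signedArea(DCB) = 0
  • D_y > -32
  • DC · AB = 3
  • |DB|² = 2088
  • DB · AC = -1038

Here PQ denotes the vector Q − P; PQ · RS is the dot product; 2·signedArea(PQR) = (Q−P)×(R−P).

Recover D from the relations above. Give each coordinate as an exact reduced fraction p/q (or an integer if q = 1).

1. D_x = -15  [2·signedArea(DCB) = 0 ∩ DB · AC = -1038]
2. D_y = -31  [2·signedArea(DCB) = 0 ∩ DB · AC = -1038]
   → D = (-15, -31)

D = (-15, -31)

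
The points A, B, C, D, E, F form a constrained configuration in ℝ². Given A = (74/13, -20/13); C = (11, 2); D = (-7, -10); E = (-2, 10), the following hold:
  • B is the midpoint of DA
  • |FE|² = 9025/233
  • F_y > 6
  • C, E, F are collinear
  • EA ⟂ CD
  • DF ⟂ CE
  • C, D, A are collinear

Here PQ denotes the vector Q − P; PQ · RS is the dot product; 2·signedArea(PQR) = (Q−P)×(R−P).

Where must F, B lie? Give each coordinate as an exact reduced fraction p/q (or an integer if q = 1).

B = (-17/26, -75/13)
F = (769/233, 1570/233)

1. F_x = 769/233  [C, E, F are collinear ∩ DF ⟂ CE]
2. F_y = 1570/233  [C, E, F are collinear ∩ DF ⟂ CE]
   → F = (769/233, 1570/233)
3. B_x = -17/26  [B is the midpoint of DA]
4. B_y = -75/13  [B is the midpoint of DA]
   → B = (-17/26, -75/13)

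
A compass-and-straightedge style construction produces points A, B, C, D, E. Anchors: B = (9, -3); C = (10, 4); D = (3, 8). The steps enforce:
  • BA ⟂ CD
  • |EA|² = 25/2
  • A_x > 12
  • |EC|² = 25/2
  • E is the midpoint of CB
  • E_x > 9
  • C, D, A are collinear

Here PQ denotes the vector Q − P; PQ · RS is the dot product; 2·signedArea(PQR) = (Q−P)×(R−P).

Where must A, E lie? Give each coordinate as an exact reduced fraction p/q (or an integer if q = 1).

A = (797/65, 176/65)
E = (19/2, 1/2)

1. A_x = 797/65  [C, D, A are collinear ∩ BA ⟂ CD]
2. A_y = 176/65  [C, D, A are collinear ∩ BA ⟂ CD]
   → A = (797/65, 176/65)
3. E_x = 19/2  [E is the midpoint of CB]
4. E_y = 1/2  [E is the midpoint of CB]
   → E = (19/2, 1/2)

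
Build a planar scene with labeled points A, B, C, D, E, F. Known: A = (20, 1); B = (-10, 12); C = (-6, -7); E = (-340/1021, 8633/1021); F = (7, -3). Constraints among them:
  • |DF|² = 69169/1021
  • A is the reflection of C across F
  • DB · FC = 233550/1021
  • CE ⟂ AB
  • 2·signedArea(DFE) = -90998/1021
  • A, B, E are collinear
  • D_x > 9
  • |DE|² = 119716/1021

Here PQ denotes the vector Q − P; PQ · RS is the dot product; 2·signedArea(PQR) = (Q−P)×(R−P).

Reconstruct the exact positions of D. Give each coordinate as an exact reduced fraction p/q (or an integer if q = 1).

D = (10040/1021, 4827/1021)

1. D_x = 10040/1021  [2·signedArea(DFE) = -90998/1021 ∩ DB · FC = 233550/1021]
2. D_y = 4827/1021  [2·signedArea(DFE) = -90998/1021 ∩ DB · FC = 233550/1021]
   → D = (10040/1021, 4827/1021)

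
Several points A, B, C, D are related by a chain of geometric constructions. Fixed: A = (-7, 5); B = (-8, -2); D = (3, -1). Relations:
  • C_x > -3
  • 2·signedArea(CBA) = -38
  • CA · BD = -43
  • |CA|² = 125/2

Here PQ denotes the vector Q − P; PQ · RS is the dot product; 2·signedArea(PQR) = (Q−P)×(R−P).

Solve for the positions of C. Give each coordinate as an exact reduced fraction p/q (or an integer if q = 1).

C = (-5/2, -3/2)

1. C_x = -5/2  [2·signedArea(CBA) = -38 ∩ CA · BD = -43]
2. C_y = -3/2  [2·signedArea(CBA) = -38 ∩ CA · BD = -43]
   → C = (-5/2, -3/2)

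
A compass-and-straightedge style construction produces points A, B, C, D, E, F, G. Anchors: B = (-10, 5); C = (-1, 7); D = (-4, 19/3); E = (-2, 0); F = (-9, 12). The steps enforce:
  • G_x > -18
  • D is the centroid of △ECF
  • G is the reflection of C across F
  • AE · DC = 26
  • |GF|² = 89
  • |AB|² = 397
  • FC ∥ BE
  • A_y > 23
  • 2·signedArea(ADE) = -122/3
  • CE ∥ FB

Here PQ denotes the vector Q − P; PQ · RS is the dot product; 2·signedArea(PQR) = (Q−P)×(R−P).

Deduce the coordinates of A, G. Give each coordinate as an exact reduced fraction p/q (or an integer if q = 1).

1. A_x = -16  [2·signedArea(ADE) = -122/3 ∩ AE · DC = 26]
2. A_y = 24  [2·signedArea(ADE) = -122/3 ∩ AE · DC = 26]
   → A = (-16, 24)
3. G_x = -17  [G is the reflection of C across F]
4. G_y = 17  [G is the reflection of C across F]
   → G = (-17, 17)

A = (-16, 24)
G = (-17, 17)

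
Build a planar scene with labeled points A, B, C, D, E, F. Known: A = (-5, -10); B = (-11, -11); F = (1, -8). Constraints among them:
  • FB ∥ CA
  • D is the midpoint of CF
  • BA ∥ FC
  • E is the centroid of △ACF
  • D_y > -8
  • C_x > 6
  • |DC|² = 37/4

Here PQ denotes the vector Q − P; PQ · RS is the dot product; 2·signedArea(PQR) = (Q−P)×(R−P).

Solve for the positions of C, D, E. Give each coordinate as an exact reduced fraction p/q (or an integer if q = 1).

C = (7, -7)
D = (4, -15/2)
E = (1, -25/3)

1. C_x = 7  [FB ∥ CA ∩ BA ∥ FC]
2. C_y = -7  [FB ∥ CA ∩ BA ∥ FC]
   → C = (7, -7)
3. D_x = 4  [D is the midpoint of CF]
4. D_y = -15/2  [D is the midpoint of CF]
   → D = (4, -15/2)
5. E_x = 1  [E is the centroid of △ACF]
6. E_y = -25/3  [E is the centroid of △ACF]
   → E = (1, -25/3)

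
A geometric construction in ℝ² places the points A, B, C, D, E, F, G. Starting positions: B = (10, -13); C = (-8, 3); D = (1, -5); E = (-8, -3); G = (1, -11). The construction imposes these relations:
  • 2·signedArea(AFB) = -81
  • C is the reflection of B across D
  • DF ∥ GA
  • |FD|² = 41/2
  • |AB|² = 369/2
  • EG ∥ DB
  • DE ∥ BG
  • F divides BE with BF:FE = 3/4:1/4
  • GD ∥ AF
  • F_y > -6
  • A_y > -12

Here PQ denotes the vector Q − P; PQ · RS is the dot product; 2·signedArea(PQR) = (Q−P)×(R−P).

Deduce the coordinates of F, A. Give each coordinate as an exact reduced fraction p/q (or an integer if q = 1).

A = (-7/2, -23/2)
F = (-7/2, -11/2)

1. F_x = -7/2  [F divides BE with BF:FE = 3/4:1/4]
2. F_y = -11/2  [F divides BE with BF:FE = 3/4:1/4]
   → F = (-7/2, -11/2)
3. A_x = -7/2  [GD ∥ AF ∩ DF ∥ GA]
4. A_y = -23/2  [GD ∥ AF ∩ DF ∥ GA]
   → A = (-7/2, -23/2)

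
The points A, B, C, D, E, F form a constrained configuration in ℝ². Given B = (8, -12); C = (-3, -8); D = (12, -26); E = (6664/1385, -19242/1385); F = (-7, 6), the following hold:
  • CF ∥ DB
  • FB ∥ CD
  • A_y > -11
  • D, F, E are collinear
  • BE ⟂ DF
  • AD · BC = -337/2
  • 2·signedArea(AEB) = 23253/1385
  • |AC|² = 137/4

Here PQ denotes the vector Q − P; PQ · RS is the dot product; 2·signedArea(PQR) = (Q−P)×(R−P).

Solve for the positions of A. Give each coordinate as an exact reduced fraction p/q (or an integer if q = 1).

A = (5/2, -10)

1. A_x = 5/2  [2·signedArea(AEB) = 23253/1385 ∩ AD · BC = -337/2]
2. A_y = -10  [2·signedArea(AEB) = 23253/1385 ∩ AD · BC = -337/2]
   → A = (5/2, -10)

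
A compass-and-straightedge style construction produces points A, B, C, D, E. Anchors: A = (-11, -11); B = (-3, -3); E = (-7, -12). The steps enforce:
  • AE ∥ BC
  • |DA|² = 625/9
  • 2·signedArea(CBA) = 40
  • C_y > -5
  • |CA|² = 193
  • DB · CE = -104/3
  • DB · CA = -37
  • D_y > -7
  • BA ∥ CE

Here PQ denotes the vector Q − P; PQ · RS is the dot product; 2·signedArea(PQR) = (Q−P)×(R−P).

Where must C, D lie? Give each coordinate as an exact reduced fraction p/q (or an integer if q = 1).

C = (1, -4)
D = (-13/3, -6)

1. C_x = 1  [BA ∥ CE ∩ AE ∥ BC]
2. C_y = -4  [BA ∥ CE ∩ AE ∥ BC]
   → C = (1, -4)
3. D_x = -13/3  [DB · CA = -37 ∩ DB · CE = -104/3]
4. D_y = -6  [DB · CA = -37 ∩ DB · CE = -104/3]
   → D = (-13/3, -6)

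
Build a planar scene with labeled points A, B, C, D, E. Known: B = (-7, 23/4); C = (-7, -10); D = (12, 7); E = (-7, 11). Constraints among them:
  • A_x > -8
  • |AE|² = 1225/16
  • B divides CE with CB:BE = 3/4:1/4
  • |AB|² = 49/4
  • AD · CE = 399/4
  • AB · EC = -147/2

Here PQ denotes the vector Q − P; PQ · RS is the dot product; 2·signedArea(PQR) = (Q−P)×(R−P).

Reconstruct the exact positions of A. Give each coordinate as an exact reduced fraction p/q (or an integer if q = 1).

1. A_y = 9/4  [AD · CE = 399/4]
2. A_x = -7  [|AE|² = 1225/16]
   → A = (-7, 9/4)

A = (-7, 9/4)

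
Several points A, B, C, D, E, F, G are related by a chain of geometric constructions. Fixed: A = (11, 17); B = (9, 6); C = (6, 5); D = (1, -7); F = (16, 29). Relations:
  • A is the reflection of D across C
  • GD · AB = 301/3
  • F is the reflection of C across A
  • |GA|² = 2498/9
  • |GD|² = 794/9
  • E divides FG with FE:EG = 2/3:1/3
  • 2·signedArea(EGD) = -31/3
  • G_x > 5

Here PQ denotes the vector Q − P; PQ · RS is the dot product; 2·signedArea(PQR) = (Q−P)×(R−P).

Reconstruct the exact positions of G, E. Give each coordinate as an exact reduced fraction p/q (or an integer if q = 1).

E = (80/9, 95/9)
G = (16/3, 4/3)

1. G_x = 16/3  [line 2·x + 11·y + -76/3 = 0 ∩ |GD|² = 794/9]
2. G_y = 4/3  [line 2·x + 11·y + -76/3 = 0 ∩ |GD|² = 794/9]
   → G = (16/3, 4/3)
3. E_x = 80/9  [E divides FG with FE:EG = 2/3:1/3]
4. E_y = 95/9  [E divides FG with FE:EG = 2/3:1/3]
   → E = (80/9, 95/9)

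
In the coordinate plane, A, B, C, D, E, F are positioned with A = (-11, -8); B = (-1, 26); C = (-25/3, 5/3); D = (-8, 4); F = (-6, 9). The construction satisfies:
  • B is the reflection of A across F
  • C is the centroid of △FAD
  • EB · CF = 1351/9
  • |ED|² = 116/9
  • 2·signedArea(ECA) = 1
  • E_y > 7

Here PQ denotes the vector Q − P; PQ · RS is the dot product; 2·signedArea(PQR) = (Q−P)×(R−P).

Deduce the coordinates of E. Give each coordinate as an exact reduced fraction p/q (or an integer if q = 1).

E = (-20/3, 22/3)

1. E_x = -20/3  [EB · CF = 1351/9 ∩ 2·signedArea(ECA) = 1]
2. E_y = 22/3  [EB · CF = 1351/9 ∩ 2·signedArea(ECA) = 1]
   → E = (-20/3, 22/3)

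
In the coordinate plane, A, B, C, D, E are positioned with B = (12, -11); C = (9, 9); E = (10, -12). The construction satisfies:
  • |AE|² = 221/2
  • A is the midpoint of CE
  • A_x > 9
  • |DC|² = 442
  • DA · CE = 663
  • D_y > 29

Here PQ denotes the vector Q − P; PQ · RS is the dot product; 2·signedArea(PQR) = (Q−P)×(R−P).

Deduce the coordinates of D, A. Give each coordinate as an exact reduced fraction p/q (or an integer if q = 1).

A = (19/2, -3/2)
D = (8, 30)

1. A_x = 19/2  [A is the midpoint of CE]
2. A_y = -3/2  [A is the midpoint of CE]
   → A = (19/2, -3/2)
3. D_x = 8  [line -1·x + 21·y + -622 = 0 ∩ |DC|² = 442]
4. D_y = 30  [line -1·x + 21·y + -622 = 0 ∩ |DC|² = 442]
   → D = (8, 30)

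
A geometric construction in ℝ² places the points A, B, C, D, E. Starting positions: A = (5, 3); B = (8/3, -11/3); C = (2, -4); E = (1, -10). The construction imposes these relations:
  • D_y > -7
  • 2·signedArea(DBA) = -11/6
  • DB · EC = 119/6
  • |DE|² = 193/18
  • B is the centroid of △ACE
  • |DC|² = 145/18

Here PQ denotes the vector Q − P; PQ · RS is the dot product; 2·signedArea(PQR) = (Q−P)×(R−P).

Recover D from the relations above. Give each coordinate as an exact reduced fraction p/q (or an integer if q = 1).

1. D_x = 11/6  [2·signedArea(DBA) = -11/6 ∩ DB · EC = 119/6]
2. D_y = -41/6  [2·signedArea(DBA) = -11/6 ∩ DB · EC = 119/6]
   → D = (11/6, -41/6)

D = (11/6, -41/6)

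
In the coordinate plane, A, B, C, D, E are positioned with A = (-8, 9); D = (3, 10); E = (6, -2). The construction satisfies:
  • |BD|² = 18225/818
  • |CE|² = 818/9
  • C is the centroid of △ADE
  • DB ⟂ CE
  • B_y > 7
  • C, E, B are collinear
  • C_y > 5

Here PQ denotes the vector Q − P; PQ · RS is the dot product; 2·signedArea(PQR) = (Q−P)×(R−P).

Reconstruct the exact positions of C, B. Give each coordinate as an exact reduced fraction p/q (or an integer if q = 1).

1. C_x = 1/3  [C is the centroid of △ADE]
2. C_y = 17/3  [C is the centroid of △ADE]
   → C = (1/3, 17/3)
3. B_x = -651/818  [C, E, B are collinear ∩ DB ⟂ CE]
4. B_y = 5885/818  [C, E, B are collinear ∩ DB ⟂ CE]
   → B = (-651/818, 5885/818)

B = (-651/818, 5885/818)
C = (1/3, 17/3)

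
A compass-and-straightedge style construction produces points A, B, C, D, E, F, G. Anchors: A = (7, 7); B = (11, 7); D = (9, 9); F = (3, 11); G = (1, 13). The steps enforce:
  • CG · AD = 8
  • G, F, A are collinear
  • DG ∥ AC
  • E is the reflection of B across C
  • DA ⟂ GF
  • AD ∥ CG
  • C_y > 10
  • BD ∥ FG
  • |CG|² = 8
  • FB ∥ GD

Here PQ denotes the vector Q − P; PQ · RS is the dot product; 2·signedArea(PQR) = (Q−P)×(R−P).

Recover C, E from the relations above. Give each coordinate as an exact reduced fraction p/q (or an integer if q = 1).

C = (-1, 11)
E = (-13, 15)

1. C_x = -1  [AD ∥ CG ∩ DG ∥ AC]
2. C_y = 11  [AD ∥ CG ∩ DG ∥ AC]
   → C = (-1, 11)
3. E_x = -13  [E is the reflection of B across C]
4. E_y = 15  [E is the reflection of B across C]
   → E = (-13, 15)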